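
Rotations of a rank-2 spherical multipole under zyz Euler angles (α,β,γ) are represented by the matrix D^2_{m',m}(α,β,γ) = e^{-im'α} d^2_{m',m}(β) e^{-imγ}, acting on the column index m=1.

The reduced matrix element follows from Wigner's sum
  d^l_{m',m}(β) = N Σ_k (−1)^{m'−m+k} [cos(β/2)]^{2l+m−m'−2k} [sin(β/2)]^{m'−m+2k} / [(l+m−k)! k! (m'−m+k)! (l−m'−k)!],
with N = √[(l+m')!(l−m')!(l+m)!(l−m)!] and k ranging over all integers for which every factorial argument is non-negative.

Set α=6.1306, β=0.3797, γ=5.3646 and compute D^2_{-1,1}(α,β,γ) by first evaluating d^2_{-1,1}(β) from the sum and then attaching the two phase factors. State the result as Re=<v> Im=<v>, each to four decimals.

Re=0.0733 Im=0.0705

Split into d^2_{-1,1}(β=0.3797) × two z-phases.
With c≡cos(β/2)=0.982033 and s≡sin(β/2)=0.188712, N=[1·6·6·1]^{1/2}=6.000000
k∈{2,3} keeps every argument non-negative
  k=2: (−1)^0·6.0000/(2)·0.9820^2·0.1887^2 = +0.103032
  k=3: (−1)^1·6.0000/(6)·0.9820^0·0.1887^4 = -0.001268
d^2_{-1,1}(0.3797) = +0.103032 -0.001268 = +0.101763
D = (+0.988381-0.151994i)·(+0.101763)·(+0.606945+0.794744i) = +0.073340+0.070548i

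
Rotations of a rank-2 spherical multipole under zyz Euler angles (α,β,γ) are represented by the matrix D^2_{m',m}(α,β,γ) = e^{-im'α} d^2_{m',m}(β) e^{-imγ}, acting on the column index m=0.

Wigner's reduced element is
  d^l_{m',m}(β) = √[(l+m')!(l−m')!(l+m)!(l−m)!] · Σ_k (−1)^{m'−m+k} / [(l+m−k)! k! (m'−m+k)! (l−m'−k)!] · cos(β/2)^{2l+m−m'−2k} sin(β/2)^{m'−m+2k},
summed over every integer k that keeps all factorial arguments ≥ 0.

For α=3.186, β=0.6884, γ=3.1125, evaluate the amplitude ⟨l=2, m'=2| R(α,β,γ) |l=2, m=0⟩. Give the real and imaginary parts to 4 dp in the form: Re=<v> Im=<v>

D^2_{2,0}(3.186,0.6884,3.1125) = e^{-i·2·3.186}·d^2_{2,0}(0.6884)·e^{-i·0·3.1125}. Compute d first:
Half-angle: c=0.941346, s=0.337444. N=√(24·1·2·2)=9.797959
k∈{0} keeps every argument non-negative
  k=0: (−1)^2·9.7980/(4)·0.9413^2·0.3374^2 = +0.247159
d^2_{2,0}(0.6884) = +0.247159
Attach z-rotation phases: D = e^{-i(2)(3.186)}·(+0.247159)·e^{-i(0)(3.1125)} = +0.246185-0.021923i

Re=0.2462 Im=-0.0219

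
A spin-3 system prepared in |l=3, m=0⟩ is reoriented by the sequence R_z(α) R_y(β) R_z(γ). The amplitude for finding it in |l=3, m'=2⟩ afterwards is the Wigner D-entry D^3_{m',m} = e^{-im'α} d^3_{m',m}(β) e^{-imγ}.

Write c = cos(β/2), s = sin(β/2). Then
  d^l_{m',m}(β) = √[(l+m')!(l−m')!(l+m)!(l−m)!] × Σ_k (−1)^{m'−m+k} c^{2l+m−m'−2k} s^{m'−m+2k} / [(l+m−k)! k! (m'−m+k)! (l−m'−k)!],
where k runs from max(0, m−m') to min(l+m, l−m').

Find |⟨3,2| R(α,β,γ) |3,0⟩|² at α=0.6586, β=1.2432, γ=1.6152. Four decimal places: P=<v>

P=0.1560

First d^3_{2,0}(β=1.2432), then the phase factors e^{-i(2)α} and e^{-i(0)γ}:
Half-angle: c=0.812948, s=0.582337. N=√(120·1·6·6)=65.726707
The bounds max(0,m−m')=0 and min(l+m,l−m')=1 give 2 terms
  k=0: (−1)^2·65.7267/(12)·0.8129^4·0.5823^2 = +0.811259
  k=1: (−1)^3·65.7267/(12)·0.8129^2·0.5823^4 = -0.416277
d^3_{2,0}(1.2432) = +0.811259 -0.416277 = +0.394982
|D^3_{2,0}|² = |d^3_{2,0}(β)|² = (+0.394982)² = 0.156011 (the z-rotation phases have unit modulus)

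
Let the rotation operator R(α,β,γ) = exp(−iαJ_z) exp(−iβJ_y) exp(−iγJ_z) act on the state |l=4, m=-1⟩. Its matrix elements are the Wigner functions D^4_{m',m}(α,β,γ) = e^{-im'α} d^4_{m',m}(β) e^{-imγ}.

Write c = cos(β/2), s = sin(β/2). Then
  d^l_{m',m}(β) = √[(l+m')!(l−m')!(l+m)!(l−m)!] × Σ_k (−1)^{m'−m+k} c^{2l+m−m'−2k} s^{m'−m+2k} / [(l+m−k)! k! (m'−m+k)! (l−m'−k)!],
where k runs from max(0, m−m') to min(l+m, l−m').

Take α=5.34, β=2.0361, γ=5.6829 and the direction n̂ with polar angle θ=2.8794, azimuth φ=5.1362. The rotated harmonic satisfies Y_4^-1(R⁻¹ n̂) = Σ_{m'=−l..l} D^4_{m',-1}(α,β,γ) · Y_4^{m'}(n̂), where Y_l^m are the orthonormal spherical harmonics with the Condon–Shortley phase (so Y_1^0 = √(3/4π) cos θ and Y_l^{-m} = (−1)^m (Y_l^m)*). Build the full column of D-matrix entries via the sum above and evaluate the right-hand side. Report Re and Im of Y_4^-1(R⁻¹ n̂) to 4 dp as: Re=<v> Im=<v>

Re=0.0103 Im=-0.0061

Need the full column D^4_{m',-1} for m'=−4..4 at α=5.34, β=2.0361, γ=5.6829.
cos(β/2)=0.525027, sin(β/2)=0.851086
d^4_{-4,-1}: single k=3 term ⇒ +0.184044;  D = -0.061266+0.173547i
d^4_{-3,-1}: k∈[2..3] ⇒ +0.120422 -0.527397 = -0.406975;  D = +0.390185-0.115692i
d^4_{-2,-1}: k∈[1..3] ⇒ +0.039708 -0.521714 +0.913957 = +0.431951;  D = -0.342574-0.263105i
d^4_{-1,-1}: k∈[0..3] ⇒ +0.005774 -0.227576 +1.196024 -1.047617 = -0.073396;  D = -0.002005+0.073368i
d^4_{0,-1}: k∈[0..3] ⇒ -0.041856 +0.659922 -1.734111 +0.759469 = -0.356576;  D = -0.294238+0.201422i
d^4_{1,-1}: k∈[0..3] ⇒ +0.151717 -1.196024 +1.571426 -0.275288 = +0.251832;  D = +0.237171+0.084671i
d^4_{2,-1}: k∈[0..2] ⇒ -0.347810 +1.370935 -0.720495 = +0.302630;  D = +0.085003+0.290447i
d^4_{3,-1}: k∈[0..1] ⇒ +0.527397 -0.831521 = -0.304124;  D = +0.186097-0.240540i
d^4_{4,-1}: single k=0 term ⇒ -0.483620;  D = +0.483390+0.014924i
Y_4^{m'}(θ=2.8794,φ=5.1362) and Σ D·Y over m':
  (-0.0613+0.1735i)·(-0.0002-0.0020i)  (+0.3902-0.1157i)·(+0.0201+0.0062i)  (-0.3426-0.2631i)·(-0.0822+0.0932i)  (-0.0020+0.0734i)·(-0.1719-0.3810i)  (-0.2942+0.2014i)·(+0.5787+0.0000i)  (+0.2372+0.0847i)·(+0.1719-0.3810i)  (+0.0850+0.2904i)·(-0.0822-0.0932i)  (+0.1861-0.2405i)·(-0.0201+0.0062i)  (+0.4834+0.0149i)·(-0.0002+0.0020i)
Y_4^-1(R⁻¹ n̂) = +0.010345-0.006067i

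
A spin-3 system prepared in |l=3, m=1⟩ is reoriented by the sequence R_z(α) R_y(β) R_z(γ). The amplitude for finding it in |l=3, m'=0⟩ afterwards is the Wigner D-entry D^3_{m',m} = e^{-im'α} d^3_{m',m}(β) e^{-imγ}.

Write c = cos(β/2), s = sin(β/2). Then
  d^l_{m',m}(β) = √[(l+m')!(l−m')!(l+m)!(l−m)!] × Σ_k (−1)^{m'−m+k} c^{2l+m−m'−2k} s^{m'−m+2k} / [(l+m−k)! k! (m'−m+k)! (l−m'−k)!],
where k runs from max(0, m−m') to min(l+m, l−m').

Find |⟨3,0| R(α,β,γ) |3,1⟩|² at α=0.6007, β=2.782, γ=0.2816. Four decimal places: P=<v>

P=0.2654

First d^3_{0,1}(β=2.782), then the phase factors e^{-i(0)α} and e^{-i(1)γ}:
c=cos(2.782/2)=0.178829, s=sin(2.782/2)=0.983880; N=√[6·6·24·2]=41.569219
Admissible k: 1..3 (factorial args all ≥0)
  k=1: (−1)^0·41.5692/(12)·0.1788^5·0.9839^1 = +0.000623
  k=2: (−1)^1·41.5692/(4)·0.1788^3·0.9839^3 = -0.056605
  k=3: (−1)^2·41.5692/(12)·0.1788^1·0.9839^5 = +0.571137
d^3_{0,1}(2.782) = +0.000623 -0.056605 +0.571137 = +0.515155
|D^3_{0,1}|² = |d^3_{0,1}(β)|² = (+0.515155)² = 0.265385 (the z-rotation phases have unit modulus)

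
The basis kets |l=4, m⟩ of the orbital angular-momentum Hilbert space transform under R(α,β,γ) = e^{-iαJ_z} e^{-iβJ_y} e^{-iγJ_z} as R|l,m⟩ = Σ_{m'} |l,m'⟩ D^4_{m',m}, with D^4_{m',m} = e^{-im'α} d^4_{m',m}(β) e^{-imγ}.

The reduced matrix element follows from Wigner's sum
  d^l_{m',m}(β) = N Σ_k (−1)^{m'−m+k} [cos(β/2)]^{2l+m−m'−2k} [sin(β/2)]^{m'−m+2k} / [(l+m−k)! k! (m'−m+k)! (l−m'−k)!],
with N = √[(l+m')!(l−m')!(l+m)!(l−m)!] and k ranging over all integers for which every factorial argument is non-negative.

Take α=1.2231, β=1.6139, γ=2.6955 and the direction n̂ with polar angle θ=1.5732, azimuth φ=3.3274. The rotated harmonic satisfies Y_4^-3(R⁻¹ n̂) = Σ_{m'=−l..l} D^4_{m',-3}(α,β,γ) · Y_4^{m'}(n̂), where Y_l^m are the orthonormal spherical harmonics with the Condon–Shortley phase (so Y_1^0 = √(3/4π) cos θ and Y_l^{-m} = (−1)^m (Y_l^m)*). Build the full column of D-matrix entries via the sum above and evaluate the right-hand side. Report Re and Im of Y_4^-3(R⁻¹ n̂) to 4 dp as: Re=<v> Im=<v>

Need the full column D^4_{m',-3} for m'=−4..4 at α=1.2231, β=1.6139, γ=2.6955.
cos(β/2)=0.691704, sin(β/2)=0.722181
d^4_{-4,-3}: single k=1 term ⇒ +0.154751;  D = +0.141769+0.062044i
d^4_{-3,-3}: k∈[0..1] ⇒ +0.052404 -0.399864 = -0.347461;  D = -0.239430+0.251798i
d^4_{-2,-3}: k∈[0..1] ⇒ -0.204717 +0.669461 = +0.464745;  D = -0.207519-0.415841i
d^4_{-1,-3}: k∈[0..1] ⇒ +0.453404 -0.823730 = -0.370326;  D = +0.367872-0.042559i
d^4_{0,-3}: k∈[0..1] ⇒ -0.705674 +0.769228 = +0.063554;  D = -0.014645+0.061844i
d^4_{1,-3}: k∈[0..1] ⇒ +0.823730 -0.538750 = +0.284980;  D = +0.238342+0.156227i
d^4_{2,-3}: k∈[0..1] ⇒ -0.729754 +0.265159 = -0.464595;  D = -0.371848+0.278528i
d^4_{3,-3}: k∈[0..1] ⇒ +0.475133 -0.073989 = +0.401143;  D = -0.116701-0.383793i
d^4_{4,-3}: single k=0 term ⇒ -0.200441;  D = +0.200165+0.010520i
Y_4^{m'}(θ=1.5732,φ=3.3274) and Σ D·Y over m':
  (+0.1418+0.0620i)·(+0.3258-0.2994i)  (-0.2394+0.2518i)·(+0.0026-0.0016i)  (-0.2075-0.4158i)·(-0.3117+0.1215i)  (+0.3679-0.0426i)·(-0.0034+0.0006i)  (-0.0146+0.0618i)·(+0.3173+0.0000i)  (+0.2383+0.1562i)·(+0.0034+0.0006i)  (-0.3718+0.2785i)·(-0.3117-0.1215i)  (-0.1167-0.3838i)·(-0.0026-0.0016i)  (+0.2002+0.0105i)·(+0.3258+0.2994i)
Y_4^-3(R⁻¹ n̂) = +0.386080+0.126751i

Re=0.3861 Im=0.1268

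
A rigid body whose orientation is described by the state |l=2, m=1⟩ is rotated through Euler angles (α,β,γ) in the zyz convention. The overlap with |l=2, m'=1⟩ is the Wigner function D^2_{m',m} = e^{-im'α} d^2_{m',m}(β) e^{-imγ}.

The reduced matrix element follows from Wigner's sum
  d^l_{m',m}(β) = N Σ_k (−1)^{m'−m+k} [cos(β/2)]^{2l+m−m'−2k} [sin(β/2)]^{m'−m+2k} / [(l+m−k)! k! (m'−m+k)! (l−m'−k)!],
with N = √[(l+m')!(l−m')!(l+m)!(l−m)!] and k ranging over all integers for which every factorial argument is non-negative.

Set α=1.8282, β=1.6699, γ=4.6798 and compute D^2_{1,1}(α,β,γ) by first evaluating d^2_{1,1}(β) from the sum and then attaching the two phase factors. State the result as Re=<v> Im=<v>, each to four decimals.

Re=-0.5261 Im=0.1203

Split into d^2_{1,1}(β=1.6699) × two z-phases.
With c≡cos(β/2)=0.671215 and s≡sin(β/2)=0.741263, N=[6·1·6·1]^{1/2}=6.000000
k∈{0,1} keeps every argument non-negative
  k=0: (−1)^0·6.0000/(6)·0.6712^4·0.7413^0 = +0.202977
  k=1: (−1)^1·6.0000/(2)·0.6712^2·0.7413^2 = -0.742658
d^2_{1,1}(1.6699) = +0.202977 -0.742658 = -0.539681
D = (-0.254571-0.967054i)·(-0.539681)·(-0.032583+0.999469i) = -0.526100+0.120309i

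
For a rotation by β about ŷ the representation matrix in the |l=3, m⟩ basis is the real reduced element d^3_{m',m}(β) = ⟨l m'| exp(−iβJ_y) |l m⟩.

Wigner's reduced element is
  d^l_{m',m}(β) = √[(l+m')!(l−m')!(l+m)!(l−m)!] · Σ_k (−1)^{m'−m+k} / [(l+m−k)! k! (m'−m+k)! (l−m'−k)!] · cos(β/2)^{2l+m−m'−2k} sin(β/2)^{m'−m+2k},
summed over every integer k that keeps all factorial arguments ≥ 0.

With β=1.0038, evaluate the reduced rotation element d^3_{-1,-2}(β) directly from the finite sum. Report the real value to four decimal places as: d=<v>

d^3_{-1,-2}(β=1.0038) via Wigner's sum:
c=cos(1.0038/2)=0.876670, s=sin(1.0038/2)=0.481092; N=√[2·24·1·120]=75.894664
Admissible k: 0..1 (factorial args all ≥0)
  k=0: (−1)^1·75.8947/(24)·0.8767^5·0.4811^1 = -0.787788
  k=1: (−1)^2·75.8947/(12)·0.8767^3·0.4811^3 = +0.474486
d^3_{-1,-2}(1.0038) = -0.787788 +0.474486 = -0.313302

d=-0.3133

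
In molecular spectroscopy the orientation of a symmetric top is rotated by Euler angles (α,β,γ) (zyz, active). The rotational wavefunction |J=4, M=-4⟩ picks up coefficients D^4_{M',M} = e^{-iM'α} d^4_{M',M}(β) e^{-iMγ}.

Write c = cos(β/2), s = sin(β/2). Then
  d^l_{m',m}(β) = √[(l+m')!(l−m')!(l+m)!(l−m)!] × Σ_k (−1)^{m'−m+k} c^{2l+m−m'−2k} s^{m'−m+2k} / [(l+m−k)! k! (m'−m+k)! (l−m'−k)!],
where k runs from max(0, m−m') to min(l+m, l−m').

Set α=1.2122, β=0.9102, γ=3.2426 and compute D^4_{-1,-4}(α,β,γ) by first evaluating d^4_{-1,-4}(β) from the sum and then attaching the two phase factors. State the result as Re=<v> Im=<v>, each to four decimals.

Re=0.0169 Im=-0.3712

Split into d^4_{-1,-4}(β=0.9102) × two z-phases.
With c≡cos(β/2)=0.898217 and s≡sin(β/2)=0.439552, N=[6·120·1·40320]^{1/2}=5387.986637
Admissible k: 0..0 (factorial args all ≥0)
  k=0: (−1)^3·5387.9866/(720)·0.8982^5·0.4396^3 = -0.371562
d^4_{-1,-4}(0.9102) = -0.371562
Attach z-rotation phases: D = e^{-i(-1)(1.2122)}·(-0.371562)·e^{-i(-4)(3.2426)} = +0.016875-0.371179i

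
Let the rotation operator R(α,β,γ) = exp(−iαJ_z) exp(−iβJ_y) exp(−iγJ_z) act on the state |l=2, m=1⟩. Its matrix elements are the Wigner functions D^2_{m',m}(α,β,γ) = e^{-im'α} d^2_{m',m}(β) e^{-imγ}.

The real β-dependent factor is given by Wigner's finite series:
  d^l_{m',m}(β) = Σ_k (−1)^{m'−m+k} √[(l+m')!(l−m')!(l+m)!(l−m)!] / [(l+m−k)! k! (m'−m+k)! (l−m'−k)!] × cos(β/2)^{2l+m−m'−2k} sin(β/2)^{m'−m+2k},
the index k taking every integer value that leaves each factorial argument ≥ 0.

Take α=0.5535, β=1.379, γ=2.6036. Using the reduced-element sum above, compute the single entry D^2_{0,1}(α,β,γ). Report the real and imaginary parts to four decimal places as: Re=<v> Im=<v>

Re=-0.1968 Im=-0.1174

D^2_{0,1}(0.5535,1.379,2.6036) = e^{-i·0·0.5535}·d^2_{0,1}(1.379)·e^{-i·1·2.6036}. Compute d first:
Half-angle: c=0.771564, s=0.636151. N=√(2·2·6·1)=4.898979
Admissible k: 1..2 (factorial args all ≥0)
  k=1: (−1)^0·4.8990/(2)·0.7716^3·0.6362^1 = +0.715735
  k=2: (−1)^1·4.8990/(2)·0.7716^1·0.6362^3 = -0.486552
d^2_{0,1}(1.379) = +0.715735 -0.486552 = +0.229183
Attach z-rotation phases: D = e^{-i(0)(0.5535)}·(+0.229183)·e^{-i(1)(2.6036)} = -0.196808-0.117436i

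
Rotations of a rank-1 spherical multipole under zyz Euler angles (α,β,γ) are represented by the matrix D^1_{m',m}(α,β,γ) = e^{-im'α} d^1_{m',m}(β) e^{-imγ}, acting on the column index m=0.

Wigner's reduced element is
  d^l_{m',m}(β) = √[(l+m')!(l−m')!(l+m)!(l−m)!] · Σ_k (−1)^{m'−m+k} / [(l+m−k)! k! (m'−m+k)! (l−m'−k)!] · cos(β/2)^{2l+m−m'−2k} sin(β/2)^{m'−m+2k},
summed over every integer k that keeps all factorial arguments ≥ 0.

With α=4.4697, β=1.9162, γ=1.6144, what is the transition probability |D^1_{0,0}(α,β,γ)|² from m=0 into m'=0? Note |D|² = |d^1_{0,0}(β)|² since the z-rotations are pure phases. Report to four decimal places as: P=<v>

D^1_{0,0}(4.4697,1.9162,1.6144) = e^{-i·0·4.4697}·d^1_{0,0}(1.9162)·e^{-i·0·1.6144}. Compute d first:
c=cos(1.9162/2)=0.575075, s=sin(1.9162/2)=0.818100; N=√[1·1·1·1]=1.000000
The bounds max(0,m−m')=0 and min(l+m,l−m')=1 give 2 terms
  k=0: (−1)^0·1.0000/(1)·0.5751^2·0.8181^0 = +0.330712
  k=1: (−1)^1·1.0000/(1)·0.5751^0·0.8181^2 = -0.669288
d^1_{0,0}(1.9162) = +0.330712 -0.669288 = -0.338577
|D^1_{0,0}|² = |d^1_{0,0}(β)|² = (-0.338577)² = 0.114634 (the z-rotation phases have unit modulus)

P=0.1146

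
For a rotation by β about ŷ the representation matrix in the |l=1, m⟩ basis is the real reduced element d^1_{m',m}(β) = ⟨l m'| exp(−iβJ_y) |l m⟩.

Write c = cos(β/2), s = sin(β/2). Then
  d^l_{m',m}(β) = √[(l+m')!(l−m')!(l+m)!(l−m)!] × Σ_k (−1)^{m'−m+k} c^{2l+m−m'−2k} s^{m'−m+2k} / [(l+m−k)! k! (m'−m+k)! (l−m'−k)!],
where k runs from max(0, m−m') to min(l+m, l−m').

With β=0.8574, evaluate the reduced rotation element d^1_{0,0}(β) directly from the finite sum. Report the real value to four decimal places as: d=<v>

d^1_{0,0}(β=0.8574) via Wigner's sum:
c=cos(0.8574/2)=0.909507, s=sin(0.8574/2)=0.415689; N=√[1·1·1·1]=1.000000
The bounds max(0,m−m')=0 and min(l+m,l−m')=1 give 2 terms
  k=0: (−1)^0·1.0000/(1)·0.9095^2·0.4157^0 = +0.827203
  k=1: (−1)^1·1.0000/(1)·0.9095^0·0.4157^2 = -0.172797
d^1_{0,0}(0.8574) = +0.827203 -0.172797 = +0.654406

d=0.6544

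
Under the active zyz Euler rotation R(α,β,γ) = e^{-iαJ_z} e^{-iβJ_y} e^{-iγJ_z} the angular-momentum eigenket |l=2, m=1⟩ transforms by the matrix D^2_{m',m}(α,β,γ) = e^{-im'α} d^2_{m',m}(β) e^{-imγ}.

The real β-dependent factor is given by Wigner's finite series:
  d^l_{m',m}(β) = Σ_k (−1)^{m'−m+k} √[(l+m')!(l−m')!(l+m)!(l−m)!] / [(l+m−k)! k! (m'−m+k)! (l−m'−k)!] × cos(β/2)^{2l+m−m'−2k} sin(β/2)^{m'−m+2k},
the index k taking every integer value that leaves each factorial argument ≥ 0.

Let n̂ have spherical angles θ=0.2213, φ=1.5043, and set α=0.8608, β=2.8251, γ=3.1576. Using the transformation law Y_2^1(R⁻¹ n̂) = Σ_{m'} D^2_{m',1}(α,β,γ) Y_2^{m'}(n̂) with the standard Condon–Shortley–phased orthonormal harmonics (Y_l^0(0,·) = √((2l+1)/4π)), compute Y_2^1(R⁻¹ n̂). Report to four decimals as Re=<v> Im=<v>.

Re=0.3157 Im=-0.0938

Need the full column D^2_{m',1} for m'=−2..2 at α=0.8608, β=2.8251, γ=3.1576.
cos(β/2)=0.157587, sin(β/2)=0.987505
d^2_{-2,1}: single k=3 term ⇒ +0.303506;  D = +0.040788-0.300753i
d^2_{-1,1}: k∈[2..3] ⇒ +0.072651 -0.950950 = -0.878299;  D = +0.583091+0.656821i
d^2_{0,1}: k∈[1..2] ⇒ +0.009466 -0.371718 = -0.362252;  D = +0.362205-0.005798i
d^2_{1,1}: k∈[0..1] ⇒ +0.000617 -0.072651 = -0.072034;  D = +0.046073-0.055372i
d^2_{2,1}: single k=0 term ⇒ -0.007729;  D = -0.001283-0.007622i
Y_2^{m'}(θ=0.2213,φ=1.5043) and Σ D·Y over m':
  (+0.0408-0.3008i)·(-0.0184-0.0025i)  (+0.5831+0.6568i)·(+0.0110-0.1651i)  (+0.3622-0.0058i)·(+0.5852+0.0000i)  (+0.0461-0.0554i)·(-0.0110-0.1651i)  (-0.0013-0.0076i)·(-0.0184+0.0025i)
Y_2^1(R⁻¹ n̂) = +0.315695-0.093837i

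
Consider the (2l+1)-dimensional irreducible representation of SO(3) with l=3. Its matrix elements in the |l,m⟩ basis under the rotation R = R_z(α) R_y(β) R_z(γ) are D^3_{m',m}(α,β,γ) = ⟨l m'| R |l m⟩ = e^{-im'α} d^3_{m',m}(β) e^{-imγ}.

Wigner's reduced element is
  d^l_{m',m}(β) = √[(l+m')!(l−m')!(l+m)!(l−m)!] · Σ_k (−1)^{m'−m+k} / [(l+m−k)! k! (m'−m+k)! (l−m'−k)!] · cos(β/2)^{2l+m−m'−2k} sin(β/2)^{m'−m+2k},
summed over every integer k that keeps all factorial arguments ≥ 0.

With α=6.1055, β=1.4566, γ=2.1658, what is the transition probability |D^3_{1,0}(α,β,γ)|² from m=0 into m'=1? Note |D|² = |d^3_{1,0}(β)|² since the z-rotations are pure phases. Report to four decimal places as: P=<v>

Split into d^3_{1,0}(β=1.4566) × two z-phases.
c=cos(1.4566/2)=0.746307, s=sin(1.4566/2)=0.665602; N=√[24·2·6·6]=41.569219
k: max(0,(0)−(1))=0 … min(3+(0),3−(1))=2
  k=0: (−1)^1·41.5692/(12)·0.7463^5·0.6656^1 = -0.533817
  k=1: (−1)^2·41.5692/(4)·0.7463^3·0.6656^3 = +1.273820
  k=2: (−1)^3·41.5692/(12)·0.7463^1·0.6656^5 = -0.337739
d^3_{1,0}(1.4566) = -0.533817 +1.273820 -0.337739 = +0.402264
|D^3_{1,0}|² = |d^3_{1,0}(β)|² = (+0.402264)² = 0.161816 (the z-rotation phases have unit modulus)

P=0.1618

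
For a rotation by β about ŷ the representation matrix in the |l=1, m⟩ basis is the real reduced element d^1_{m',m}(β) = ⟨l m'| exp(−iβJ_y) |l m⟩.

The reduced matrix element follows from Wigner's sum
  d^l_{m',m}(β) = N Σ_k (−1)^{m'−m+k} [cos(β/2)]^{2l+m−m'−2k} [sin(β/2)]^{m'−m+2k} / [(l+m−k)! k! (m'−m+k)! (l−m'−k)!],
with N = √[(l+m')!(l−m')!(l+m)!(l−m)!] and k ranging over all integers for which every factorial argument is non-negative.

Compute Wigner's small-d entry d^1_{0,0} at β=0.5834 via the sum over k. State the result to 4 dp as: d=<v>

d^1_{0,0}(β=0.5834) via Wigner's sum:
c=cos(0.5834/2)=0.957756, s=sin(0.5834/2)=0.287581; N=√[1·1·1·1]=1.000000
k: max(0,(0)−(0))=0 … min(1+(0),1−(0))=1
  k=0: (−1)^0·1.0000/(1)·0.9578^2·0.2876^0 = +0.917297
  k=1: (−1)^1·1.0000/(1)·0.9578^0·0.2876^2 = -0.082703
d^1_{0,0}(0.5834) = +0.917297 -0.082703 = +0.834595

d=0.8346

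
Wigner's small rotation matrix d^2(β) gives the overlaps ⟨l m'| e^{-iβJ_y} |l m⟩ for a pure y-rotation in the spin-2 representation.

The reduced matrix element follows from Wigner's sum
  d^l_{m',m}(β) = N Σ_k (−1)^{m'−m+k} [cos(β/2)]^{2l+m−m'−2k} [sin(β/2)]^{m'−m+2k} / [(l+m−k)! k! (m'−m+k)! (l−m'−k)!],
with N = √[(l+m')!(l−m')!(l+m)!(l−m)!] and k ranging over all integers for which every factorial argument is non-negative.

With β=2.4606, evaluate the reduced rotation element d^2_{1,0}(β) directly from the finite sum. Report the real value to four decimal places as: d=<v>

d=0.5991

d^2_{1,0}(β=2.4606) via Wigner's sum:
With c≡cos(β/2)=0.333955 and s≡sin(β/2)=0.942589, N=[6·1·2·2]^{1/2}=4.898979
k∈{0,1} keeps every argument non-negative
  k=0: (−1)^1·4.8990/(2)·0.3340^3·0.9426^1 = -0.085993
  k=1: (−1)^2·4.8990/(2)·0.3340^1·0.9426^3 = +0.685063
d^2_{1,0}(2.4606) = -0.085993 +0.685063 = +0.599071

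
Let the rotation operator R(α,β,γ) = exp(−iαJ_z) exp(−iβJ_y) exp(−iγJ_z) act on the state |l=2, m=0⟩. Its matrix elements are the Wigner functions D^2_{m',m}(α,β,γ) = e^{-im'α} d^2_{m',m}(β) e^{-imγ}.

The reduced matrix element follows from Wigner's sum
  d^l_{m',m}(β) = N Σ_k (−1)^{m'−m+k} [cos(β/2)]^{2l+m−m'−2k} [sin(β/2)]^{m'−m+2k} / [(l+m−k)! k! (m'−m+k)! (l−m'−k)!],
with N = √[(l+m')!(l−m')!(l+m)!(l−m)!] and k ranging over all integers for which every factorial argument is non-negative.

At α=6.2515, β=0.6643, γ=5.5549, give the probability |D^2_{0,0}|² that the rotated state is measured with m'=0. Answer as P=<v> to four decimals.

D^2_{0,0}(6.2515,0.6643,5.5549) = e^{-i·0·6.2515}·d^2_{0,0}(0.6643)·e^{-i·0·5.5549}. Compute d first:
c=cos(0.6643/2)=0.945343, s=sin(0.6643/2)=0.326076; N=√[2·2·2·2]=4.000000
Admissible k: 0..2 (factorial args all ≥0)
  k=0: (−1)^0·4.0000/(4)·0.9453^4·0.3261^0 = +0.798654
  k=1: (−1)^1·4.0000/(1)·0.9453^2·0.3261^2 = -0.380082
  k=2: (−1)^2·4.0000/(4)·0.9453^0·0.3261^4 = +0.011305
d^2_{0,0}(0.6643) = +0.798654 -0.380082 +0.011305 = +0.429877
|D^2_{0,0}|² = |d^2_{0,0}(β)|² = (+0.429877)² = 0.184794 (the z-rotation phases have unit modulus)

P=0.1848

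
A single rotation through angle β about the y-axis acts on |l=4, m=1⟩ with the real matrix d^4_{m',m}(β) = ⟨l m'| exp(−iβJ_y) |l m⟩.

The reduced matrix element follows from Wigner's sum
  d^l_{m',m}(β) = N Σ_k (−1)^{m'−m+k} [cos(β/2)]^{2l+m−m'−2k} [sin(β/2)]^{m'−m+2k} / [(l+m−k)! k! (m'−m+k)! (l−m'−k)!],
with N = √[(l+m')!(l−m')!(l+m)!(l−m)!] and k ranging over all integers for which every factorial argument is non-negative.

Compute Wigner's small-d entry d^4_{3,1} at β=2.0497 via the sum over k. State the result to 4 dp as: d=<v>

d^4_{3,1}(β=2.0497) via Wigner's sum:
With c≡cos(β/2)=0.519227 and s≡sin(β/2)=0.854636, N=[5040·1·120·6]^{1/2}=1904.940944
The bounds max(0,m−m')=0 and min(l+m,l−m')=1 give 2 terms
  k=0: (−1)^2·1904.9409/(240)·0.5192^6·0.8546^2 = +0.113600
  k=1: (−1)^3·1904.9409/(144)·0.5192^4·0.8546^4 = -0.512948
d^4_{3,1}(2.0497) = +0.113600 -0.512948 = -0.399349

d=-0.3993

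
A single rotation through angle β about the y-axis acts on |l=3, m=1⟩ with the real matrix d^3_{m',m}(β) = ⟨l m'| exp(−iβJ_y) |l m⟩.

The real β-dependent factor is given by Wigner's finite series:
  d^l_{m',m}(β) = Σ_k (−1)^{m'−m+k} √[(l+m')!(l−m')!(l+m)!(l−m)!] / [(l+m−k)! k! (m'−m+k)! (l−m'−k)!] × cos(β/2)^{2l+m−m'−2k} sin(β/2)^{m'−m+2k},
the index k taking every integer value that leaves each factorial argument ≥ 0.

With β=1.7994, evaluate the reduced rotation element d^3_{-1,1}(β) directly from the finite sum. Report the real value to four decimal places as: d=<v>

d^3_{-1,1}(β=1.7994) via Wigner's sum:
With c≡cos(β/2)=0.621845 and s≡sin(β/2)=0.783140, N=[2·24·24·2]^{1/2}=48.000000
Admissible k: 2..4 (factorial args all ≥0)
  k=2: (−1)^0·48.0000/(8)·0.6218^4·0.7831^2 = +0.550249
  k=3: (−1)^1·48.0000/(6)·0.6218^2·0.7831^4 = -1.163624
  k=4: (−1)^2·48.0000/(48)·0.6218^0·0.7831^6 = +0.230695
d^3_{-1,1}(1.7994) = +0.550249 -1.163624 +0.230695 = -0.382681

d=-0.3827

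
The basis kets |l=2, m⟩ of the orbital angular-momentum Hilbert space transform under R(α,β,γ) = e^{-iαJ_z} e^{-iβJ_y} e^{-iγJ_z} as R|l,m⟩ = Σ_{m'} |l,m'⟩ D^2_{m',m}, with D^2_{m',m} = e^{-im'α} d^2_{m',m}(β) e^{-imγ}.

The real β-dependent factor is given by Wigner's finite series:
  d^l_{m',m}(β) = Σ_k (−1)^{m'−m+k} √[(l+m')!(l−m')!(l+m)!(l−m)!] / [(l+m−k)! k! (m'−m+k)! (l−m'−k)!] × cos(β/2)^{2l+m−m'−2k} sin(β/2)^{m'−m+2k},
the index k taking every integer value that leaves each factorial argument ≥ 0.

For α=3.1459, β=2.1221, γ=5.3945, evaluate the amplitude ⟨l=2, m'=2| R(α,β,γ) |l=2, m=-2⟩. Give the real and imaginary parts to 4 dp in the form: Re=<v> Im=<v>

D^2_{2,-2}(3.1459,2.1221,5.3945) = e^{-i·2·3.1459}·d^2_{2,-2}(2.1221)·e^{-i·-2·5.3945}. Compute d first:
c=cos(2.1221/2)=0.487956, s=sin(2.1221/2)=0.872868; N=√[24·1·1·24]=24.000000
The bounds max(0,m−m')=0 and min(l+m,l−m')=0 give 1 term
  k=0: (−1)^4·24.0000/(24)·0.4880^0·0.8729^4 = +0.580490
d^2_{2,-2}(2.1221) = +0.580490
D = (+0.999963-0.008615i)·(+0.580490)·(-0.205108-0.978739i) = -0.123953-0.567102i

Re=-0.1240 Im=-0.5671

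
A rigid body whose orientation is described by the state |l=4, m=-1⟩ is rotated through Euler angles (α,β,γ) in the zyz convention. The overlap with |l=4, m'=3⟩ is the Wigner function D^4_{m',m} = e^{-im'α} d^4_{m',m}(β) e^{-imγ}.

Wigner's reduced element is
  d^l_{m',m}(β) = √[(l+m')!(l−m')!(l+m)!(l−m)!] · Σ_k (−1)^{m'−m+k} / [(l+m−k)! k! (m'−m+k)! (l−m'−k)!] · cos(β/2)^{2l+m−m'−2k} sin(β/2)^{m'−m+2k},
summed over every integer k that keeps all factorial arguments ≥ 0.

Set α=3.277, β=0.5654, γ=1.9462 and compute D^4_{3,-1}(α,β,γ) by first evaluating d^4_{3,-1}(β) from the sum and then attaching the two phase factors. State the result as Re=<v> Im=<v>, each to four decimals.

Re=-0.0020 Im=-0.0646

D^4_{3,-1}(3.277,0.5654,1.9462) = e^{-i·3·3.277}·d^4_{3,-1}(0.5654)·e^{-i·-1·1.9462}. Compute d first:
With c≡cos(β/2)=0.960306 and s≡sin(β/2)=0.278949, N=[5040·1·6·120]^{1/2}=1904.940944
Admissible k: 0..1 (factorial args all ≥0)
  k=0: (−1)^4·1904.9409/(144)·0.9603^4·0.2789^4 = +0.068118
  k=1: (−1)^5·1904.9409/(240)·0.9603^2·0.2789^6 = -0.003449
d^4_{3,-1}(0.5654) = +0.068118 -0.003449 = +0.064669
Phases: e^{-i·(3)·3.277}=-0.918620+0.395142i, e^{-i·(-1)·1.9462}=-0.366648+0.930360i ⇒ D=-0.001993-0.064638i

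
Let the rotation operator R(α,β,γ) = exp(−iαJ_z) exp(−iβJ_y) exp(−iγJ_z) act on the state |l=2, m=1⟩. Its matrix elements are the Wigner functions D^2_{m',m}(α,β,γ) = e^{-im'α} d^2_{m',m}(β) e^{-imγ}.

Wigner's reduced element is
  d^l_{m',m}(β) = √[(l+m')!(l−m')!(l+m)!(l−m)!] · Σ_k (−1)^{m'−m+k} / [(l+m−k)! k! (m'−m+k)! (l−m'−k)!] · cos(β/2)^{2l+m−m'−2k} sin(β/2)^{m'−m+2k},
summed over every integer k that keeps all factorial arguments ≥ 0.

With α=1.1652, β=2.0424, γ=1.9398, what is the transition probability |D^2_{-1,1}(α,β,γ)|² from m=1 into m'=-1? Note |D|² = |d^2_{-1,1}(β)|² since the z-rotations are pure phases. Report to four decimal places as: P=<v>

P=0.0044

First d^2_{-1,1}(β=2.0424), then the phase factors e^{-i(-1)α} and e^{-i(1)γ}:
c=cos(2.0424/2)=0.522343, s=sin(2.0424/2)=0.852735; N=√[1·6·6·1]=6.000000
Admissible k: 2..3 (factorial args all ≥0)
  k=2: (−1)^0·6.0000/(2)·0.5223^2·0.8527^2 = +0.595198
  k=3: (−1)^1·6.0000/(6)·0.5223^0·0.8527^4 = -0.528758
d^2_{-1,1}(2.0424) = +0.595198 -0.528758 = +0.066440
|D^2_{-1,1}|² = |d^2_{-1,1}(β)|² = (+0.066440)² = 0.004414 (the z-rotation phases have unit modulus)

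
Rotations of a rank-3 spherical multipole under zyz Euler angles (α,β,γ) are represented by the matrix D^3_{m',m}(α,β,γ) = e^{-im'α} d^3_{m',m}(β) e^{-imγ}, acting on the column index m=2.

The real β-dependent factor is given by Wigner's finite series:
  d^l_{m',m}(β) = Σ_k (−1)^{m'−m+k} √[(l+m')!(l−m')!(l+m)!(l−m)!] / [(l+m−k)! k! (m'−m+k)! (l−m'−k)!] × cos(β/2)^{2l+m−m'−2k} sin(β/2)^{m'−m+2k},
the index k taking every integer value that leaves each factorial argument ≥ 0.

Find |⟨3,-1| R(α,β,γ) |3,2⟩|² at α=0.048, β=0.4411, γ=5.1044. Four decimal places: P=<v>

D^3_{-1,2}(0.048,0.4411,5.1044) = e^{-i·-1·0.048}·d^3_{-1,2}(0.4411)·e^{-i·2·5.1044}. Compute d first:
c=cos(0.4411/2)=0.975777, s=sin(0.4411/2)=0.218766; N=√[2·24·120·1]=75.894664
k∈{3,4} keeps every argument non-negative
  k=3: (−1)^0·75.8947/(12)·0.9758^3·0.2188^3 = +0.061521
  k=4: (−1)^1·75.8947/(24)·0.9758^1·0.2188^5 = -0.001546
d^3_{-1,2}(0.4411) = +0.061521 -0.001546 = +0.059975
|D^3_{-1,2}|² = |d^3_{-1,2}(β)|² = (+0.059975)² = 0.003597 (the z-rotation phases have unit modulus)

P=0.0036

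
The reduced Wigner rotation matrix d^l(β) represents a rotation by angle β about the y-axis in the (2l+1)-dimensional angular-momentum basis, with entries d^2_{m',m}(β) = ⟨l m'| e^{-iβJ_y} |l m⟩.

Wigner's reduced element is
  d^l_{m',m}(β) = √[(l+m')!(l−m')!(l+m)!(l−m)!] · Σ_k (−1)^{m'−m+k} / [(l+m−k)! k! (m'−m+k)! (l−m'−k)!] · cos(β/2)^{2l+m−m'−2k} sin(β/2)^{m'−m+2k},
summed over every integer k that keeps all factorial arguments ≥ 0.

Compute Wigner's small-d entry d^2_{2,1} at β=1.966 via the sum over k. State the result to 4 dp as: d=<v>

d=-0.2838

d^2_{2,1}(β=1.966) via Wigner's sum:
Half-angle: c=0.554529, s=0.832165. N=√(24·1·6·1)=12.000000
k: max(0,(1)−(2))=0 … min(2+(1),2−(2))=0
  k=0: (−1)^1·12.0000/(6)·0.5545^3·0.8322^1 = -0.283799
d^2_{2,1}(1.966) = -0.283799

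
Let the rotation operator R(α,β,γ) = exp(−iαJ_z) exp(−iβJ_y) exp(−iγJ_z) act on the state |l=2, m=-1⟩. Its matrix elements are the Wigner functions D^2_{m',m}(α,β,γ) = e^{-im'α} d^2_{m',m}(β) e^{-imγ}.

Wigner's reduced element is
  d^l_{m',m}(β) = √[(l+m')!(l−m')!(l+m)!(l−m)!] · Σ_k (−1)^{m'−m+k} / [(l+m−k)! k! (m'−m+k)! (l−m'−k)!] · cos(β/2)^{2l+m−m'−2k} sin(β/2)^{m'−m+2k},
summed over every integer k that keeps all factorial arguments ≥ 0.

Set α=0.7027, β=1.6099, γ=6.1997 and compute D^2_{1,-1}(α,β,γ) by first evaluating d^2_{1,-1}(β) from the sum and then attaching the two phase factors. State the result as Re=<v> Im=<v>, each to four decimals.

D^2_{1,-1}(0.7027,1.6099,6.1997) = e^{-i·1·0.7027}·d^2_{1,-1}(1.6099)·e^{-i·-1·6.1997}. Compute d first:
Half-angle: c=0.693147, s=0.720796. N=√(6·1·1·6)=6.000000
k∈{0,1} keeps every argument non-negative
  k=0: (−1)^2·6.0000/(2)·0.6931^2·0.7208^2 = +0.748854
  k=1: (−1)^3·6.0000/(6)·0.6931^0·0.7208^4 = -0.269929
d^2_{1,-1}(1.6099) = +0.748854 -0.269929 = +0.478925
Attach z-rotation phases: D = e^{-i(1)(0.7027)}·(+0.478925)·e^{-i(-1)(6.1997)} = +0.338384-0.338917i

Re=0.3384 Im=-0.3389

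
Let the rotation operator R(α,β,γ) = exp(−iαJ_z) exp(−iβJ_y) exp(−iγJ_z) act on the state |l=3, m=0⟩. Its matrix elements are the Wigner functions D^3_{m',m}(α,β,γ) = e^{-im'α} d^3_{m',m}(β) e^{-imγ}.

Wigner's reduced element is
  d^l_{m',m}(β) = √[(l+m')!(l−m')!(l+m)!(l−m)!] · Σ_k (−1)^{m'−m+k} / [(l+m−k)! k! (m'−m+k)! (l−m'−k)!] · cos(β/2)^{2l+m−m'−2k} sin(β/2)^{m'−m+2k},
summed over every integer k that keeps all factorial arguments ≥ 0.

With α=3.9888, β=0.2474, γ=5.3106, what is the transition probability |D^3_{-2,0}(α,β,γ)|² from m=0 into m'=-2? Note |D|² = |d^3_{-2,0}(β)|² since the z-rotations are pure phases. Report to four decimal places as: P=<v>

D^3_{-2,0}(3.9888,0.2474,5.3106) = e^{-i·-2·3.9888}·d^3_{-2,0}(0.2474)·e^{-i·0·5.3106}. Compute d first:
With c≡cos(β/2)=0.992359 and s≡sin(β/2)=0.123385, N=[1·120·6·6]^{1/2}=65.726707
Admissible k: 2..3 (factorial args all ≥0)
  k=2: (−1)^0·65.7267/(12)·0.9924^4·0.1234^2 = +0.080865
  k=3: (−1)^1·65.7267/(12)·0.9924^2·0.1234^4 = -0.001250
d^3_{-2,0}(0.2474) = +0.080865 -0.001250 = +0.079615
|D^3_{-2,0}|² = |d^3_{-2,0}(β)|² = (+0.079615)² = 0.006338 (the z-rotation phases have unit modulus)

P=0.0063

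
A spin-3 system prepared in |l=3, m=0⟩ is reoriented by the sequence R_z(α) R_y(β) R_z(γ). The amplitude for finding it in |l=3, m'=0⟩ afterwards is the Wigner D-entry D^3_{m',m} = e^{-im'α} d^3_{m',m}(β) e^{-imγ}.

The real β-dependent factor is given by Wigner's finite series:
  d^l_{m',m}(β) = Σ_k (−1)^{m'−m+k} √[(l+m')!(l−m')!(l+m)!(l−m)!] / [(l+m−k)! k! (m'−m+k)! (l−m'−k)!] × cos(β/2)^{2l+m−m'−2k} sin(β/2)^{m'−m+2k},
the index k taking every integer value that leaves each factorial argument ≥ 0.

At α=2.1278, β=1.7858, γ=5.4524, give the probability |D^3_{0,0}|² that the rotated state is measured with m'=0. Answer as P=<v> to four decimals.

P=0.0875

Split into d^3_{0,0}(β=1.7858) × two z-phases.
With c≡cos(β/2)=0.627156 and s≡sin(β/2)=0.778894, N=[6·6·6·6]^{1/2}=36.000000
k∈{0,1,2,3} keeps every argument non-negative
  k=0: (−1)^0·36.0000/(36)·0.6272^6·0.7789^0 = +0.060849
  k=1: (−1)^1·36.0000/(4)·0.6272^4·0.7789^2 = -0.844697
  k=2: (−1)^2·36.0000/(4)·0.6272^2·0.7789^4 = +1.302886
  k=3: (−1)^3·36.0000/(36)·0.6272^0·0.7789^6 = -0.223290
d^3_{0,0}(1.7858) = +0.060849 -0.844697 +1.302886 -0.223290 = +0.295748
|D^3_{0,0}|² = |d^3_{0,0}(β)|² = (+0.295748)² = 0.087467 (the z-rotation phases have unit modulus)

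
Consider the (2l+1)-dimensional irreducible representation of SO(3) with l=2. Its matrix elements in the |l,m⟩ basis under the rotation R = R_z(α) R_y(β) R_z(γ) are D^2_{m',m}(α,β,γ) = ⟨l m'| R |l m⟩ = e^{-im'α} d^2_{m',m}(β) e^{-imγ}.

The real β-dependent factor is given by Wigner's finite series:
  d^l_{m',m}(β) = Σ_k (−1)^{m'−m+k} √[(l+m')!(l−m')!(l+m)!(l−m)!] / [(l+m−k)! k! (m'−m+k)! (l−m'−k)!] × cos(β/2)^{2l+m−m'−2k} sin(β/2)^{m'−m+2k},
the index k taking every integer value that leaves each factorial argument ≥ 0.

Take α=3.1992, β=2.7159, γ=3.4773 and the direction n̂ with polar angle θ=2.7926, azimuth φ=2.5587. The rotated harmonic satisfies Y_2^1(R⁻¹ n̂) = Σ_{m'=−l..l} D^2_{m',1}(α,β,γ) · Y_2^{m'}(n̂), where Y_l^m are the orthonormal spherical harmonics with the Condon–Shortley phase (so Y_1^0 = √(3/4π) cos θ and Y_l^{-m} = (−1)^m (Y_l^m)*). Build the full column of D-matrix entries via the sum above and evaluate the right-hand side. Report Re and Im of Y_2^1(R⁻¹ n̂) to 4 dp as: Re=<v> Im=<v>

Re=0.0474 Im=-0.1786

Need the full column D^2_{m',1} for m'=−2..2 at α=3.1992, β=2.7159, γ=3.4773.
cos(β/2)=0.211243, sin(β/2)=0.977434
d^2_{-2,1}: single k=3 term ⇒ +0.394524;  D = -0.384973+0.086287i
d^2_{-1,1}: k∈[2..3] ⇒ +0.127897 -0.912744 = -0.784847;  D = -0.754693+0.215463i
d^2_{0,1}: k∈[1..2] ⇒ +0.022569 -0.483192 = -0.460623;  D = +0.434910-0.151746i
d^2_{1,1}: k∈[0..1] ⇒ +0.001991 -0.127897 = -0.125906;  D = -0.116292+0.048254i
d^2_{2,1}: single k=0 term ⇒ -0.018427;  D = +0.016585-0.008031i
Y_2^{m'}(θ=2.7926,φ=2.5587) and Σ D·Y over m':
  (-0.3850+0.0863i)·(+0.0178+0.0415i)  (-0.7547+0.2155i)·(+0.2073+0.1366i)  (+0.4349-0.1517i)·(+0.5201+0.0000i)  (-0.1163+0.0483i)·(-0.2073+0.1366i)  (+0.0166-0.0080i)·(+0.0178-0.0415i)
Y_2^1(R⁻¹ n̂) = +0.047396-0.178569i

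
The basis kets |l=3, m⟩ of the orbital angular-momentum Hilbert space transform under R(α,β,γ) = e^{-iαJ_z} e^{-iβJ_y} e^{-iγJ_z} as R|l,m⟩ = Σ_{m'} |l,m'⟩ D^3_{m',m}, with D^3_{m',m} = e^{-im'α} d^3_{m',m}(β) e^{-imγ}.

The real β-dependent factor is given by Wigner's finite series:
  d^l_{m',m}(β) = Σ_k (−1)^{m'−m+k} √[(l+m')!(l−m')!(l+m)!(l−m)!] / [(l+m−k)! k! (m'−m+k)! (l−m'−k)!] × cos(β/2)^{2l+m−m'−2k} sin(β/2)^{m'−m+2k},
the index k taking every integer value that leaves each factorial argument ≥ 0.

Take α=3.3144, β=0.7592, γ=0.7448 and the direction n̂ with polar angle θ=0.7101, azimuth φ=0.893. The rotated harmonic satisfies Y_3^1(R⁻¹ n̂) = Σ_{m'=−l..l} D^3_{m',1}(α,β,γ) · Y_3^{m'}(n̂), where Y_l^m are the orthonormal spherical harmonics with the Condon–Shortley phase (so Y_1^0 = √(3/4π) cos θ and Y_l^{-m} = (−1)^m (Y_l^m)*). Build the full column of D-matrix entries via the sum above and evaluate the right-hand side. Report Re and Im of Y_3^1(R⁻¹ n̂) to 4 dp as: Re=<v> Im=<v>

Re=-0.2342 Im=0.0697

Need the full column D^3_{m',1} for m'=−3..3 at α=3.3144, β=0.7592, γ=0.7448.
cos(β/2)=0.928813, sin(β/2)=0.370549
d^3_{-3,1}: single k=4 term ⇒ +0.062992;  D = -0.061385+0.014138i
d^3_{-2,1}: k∈[3..4] ⇒ +0.257841 -0.020519 = +0.237322;  D = +0.218663-0.092239i
d^3_{-1,1}: k∈[2..4] ⇒ +0.613134 -0.130115 +0.002589 = +0.485607;  D = -0.408310+0.262863i
d^3_{0,1}: k∈[1..3] ⇒ +0.887314 -0.423676 +0.022477 = +0.486116;  D = +0.357404-0.329502i
d^3_{1,1}: k∈[0..2] ⇒ +0.642051 -0.817512 +0.097587 = -0.077875;  D = +0.047326-0.061844i
d^3_{2,1}: k∈[0..1] ⇒ -0.810003 +0.257841 = -0.552163;  D = -0.255164+0.489668i
d^3_{3,1}: single k=0 term ⇒ +0.395776;  D = -0.119820+0.377203i
Y_3^{m'}(θ=0.7101,φ=0.893) and Σ D·Y over m':
  (-0.0614+0.0141i)·(-0.1034-0.0516i)  (+0.2187-0.0922i)·(-0.0703-0.3218i)  (-0.4083+0.2629i)·(+0.2477-0.3077i)  (+0.3574-0.3295i)·(-0.0354+0.0000i)  (+0.0473-0.0618i)·(-0.2477-0.3077i)  (-0.2552+0.4897i)·(-0.0703+0.3218i)  (-0.1198+0.3772i)·(+0.1034-0.0516i)
Y_3^1(R⁻¹ n̂) = -0.234170+0.069668i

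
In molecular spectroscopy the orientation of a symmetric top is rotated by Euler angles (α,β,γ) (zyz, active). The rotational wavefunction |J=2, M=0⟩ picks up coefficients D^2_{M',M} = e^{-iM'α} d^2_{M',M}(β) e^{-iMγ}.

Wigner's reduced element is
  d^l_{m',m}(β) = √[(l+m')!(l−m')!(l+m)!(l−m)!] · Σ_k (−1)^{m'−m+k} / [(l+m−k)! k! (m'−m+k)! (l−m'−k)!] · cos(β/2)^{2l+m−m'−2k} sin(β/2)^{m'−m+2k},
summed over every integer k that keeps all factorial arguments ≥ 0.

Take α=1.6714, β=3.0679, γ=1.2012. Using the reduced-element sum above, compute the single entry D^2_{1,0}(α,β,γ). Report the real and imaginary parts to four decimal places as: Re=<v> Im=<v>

Re=-0.0090 Im=-0.0895

First d^2_{1,0}(β=3.0679), then the phase factors e^{-i(1)α} and e^{-i(0)γ}:
With c≡cos(β/2)=0.036838 and s≡sin(β/2)=0.999321, N=[6·1·2·2]^{1/2}=4.898979
k∈{0,1} keeps every argument non-negative
  k=0: (−1)^1·4.8990/(2)·0.0368^3·0.9993^1 = -0.000122
  k=1: (−1)^2·4.8990/(2)·0.0368^1·0.9993^3 = +0.090051
d^2_{1,0}(3.0679) = -0.000122 +0.090051 = +0.089928
D = (-0.100434-0.994944i)·(+0.089928)·(+1.000000+0.000000i) = -0.009032-0.089474i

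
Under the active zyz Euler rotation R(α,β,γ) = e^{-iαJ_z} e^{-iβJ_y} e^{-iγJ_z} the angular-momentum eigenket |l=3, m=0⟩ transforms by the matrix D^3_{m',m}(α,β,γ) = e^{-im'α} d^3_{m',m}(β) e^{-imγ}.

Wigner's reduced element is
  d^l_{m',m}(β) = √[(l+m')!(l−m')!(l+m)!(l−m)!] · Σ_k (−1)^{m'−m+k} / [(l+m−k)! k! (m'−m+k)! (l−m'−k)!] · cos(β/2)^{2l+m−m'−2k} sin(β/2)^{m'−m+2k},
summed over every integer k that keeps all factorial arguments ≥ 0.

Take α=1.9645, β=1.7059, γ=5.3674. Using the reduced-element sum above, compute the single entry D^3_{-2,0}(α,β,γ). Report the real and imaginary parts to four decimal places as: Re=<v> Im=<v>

Re=0.1278 Im=0.1283

Split into d^3_{-2,0}(β=1.7059) × two z-phases.
c=cos(1.7059/2)=0.657764, s=sin(1.7059/2)=0.753224; N=√[1·120·6·6]=65.726707
The bounds max(0,m−m')=2 and min(l+m,l−m')=3 give 2 terms
  k=2: (−1)^0·65.7267/(12)·0.6578^4·0.7532^2 = +0.581687
  k=3: (−1)^1·65.7267/(12)·0.6578^2·0.7532^4 = -0.762777
d^3_{-2,0}(1.7059) = +0.581687 -0.762777 = -0.181090
D = (-0.705685-0.708526i)·(-0.181090)·(+1.000000+0.000000i) = +0.127792+0.128307i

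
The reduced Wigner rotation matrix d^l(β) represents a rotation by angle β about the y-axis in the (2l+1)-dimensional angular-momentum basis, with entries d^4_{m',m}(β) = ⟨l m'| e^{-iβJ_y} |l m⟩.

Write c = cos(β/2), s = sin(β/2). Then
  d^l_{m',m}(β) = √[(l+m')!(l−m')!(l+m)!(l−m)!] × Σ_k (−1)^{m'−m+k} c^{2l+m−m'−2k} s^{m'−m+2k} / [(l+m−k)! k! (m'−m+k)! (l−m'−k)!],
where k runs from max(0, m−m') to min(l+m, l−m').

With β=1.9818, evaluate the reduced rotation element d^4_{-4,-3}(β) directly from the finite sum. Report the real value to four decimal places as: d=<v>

d^4_{-4,-3}(β=1.9818) via Wigner's sum:
Half-angle: c=0.547937, s=0.836519. N=√(1·40320·1·5040)=14255.272709
The bounds max(0,m−m')=1 and min(l+m,l−m')=1 give 1 term
  k=1: (−1)^0·14255.2727/(5040)·0.5479^7·0.8365^1 = +0.035086
d^4_{-4,-3}(1.9818) = +0.035086

d=0.0351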